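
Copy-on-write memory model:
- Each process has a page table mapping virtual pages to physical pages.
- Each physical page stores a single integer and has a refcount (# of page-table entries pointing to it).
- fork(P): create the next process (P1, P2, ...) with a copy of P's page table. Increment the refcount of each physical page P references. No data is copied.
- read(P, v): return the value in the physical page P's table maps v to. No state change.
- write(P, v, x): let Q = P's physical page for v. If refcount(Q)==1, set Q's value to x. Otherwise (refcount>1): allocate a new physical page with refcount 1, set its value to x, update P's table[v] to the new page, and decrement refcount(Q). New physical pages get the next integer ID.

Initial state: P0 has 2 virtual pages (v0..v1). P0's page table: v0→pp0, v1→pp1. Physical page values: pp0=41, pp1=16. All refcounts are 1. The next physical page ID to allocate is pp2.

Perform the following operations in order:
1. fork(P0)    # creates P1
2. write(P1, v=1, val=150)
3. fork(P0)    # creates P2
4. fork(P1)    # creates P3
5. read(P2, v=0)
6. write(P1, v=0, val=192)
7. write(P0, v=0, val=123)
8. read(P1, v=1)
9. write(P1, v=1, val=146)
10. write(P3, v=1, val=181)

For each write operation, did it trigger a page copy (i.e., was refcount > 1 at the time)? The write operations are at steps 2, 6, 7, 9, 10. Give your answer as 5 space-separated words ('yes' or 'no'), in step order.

Op 1: fork(P0) -> P1. 2 ppages; refcounts: pp0:2 pp1:2
Op 2: write(P1, v1, 150). refcount(pp1)=2>1 -> COPY to pp2. 3 ppages; refcounts: pp0:2 pp1:1 pp2:1
Op 3: fork(P0) -> P2. 3 ppages; refcounts: pp0:3 pp1:2 pp2:1
Op 4: fork(P1) -> P3. 3 ppages; refcounts: pp0:4 pp1:2 pp2:2
Op 5: read(P2, v0) -> 41. No state change.
Op 6: write(P1, v0, 192). refcount(pp0)=4>1 -> COPY to pp3. 4 ppages; refcounts: pp0:3 pp1:2 pp2:2 pp3:1
Op 7: write(P0, v0, 123). refcount(pp0)=3>1 -> COPY to pp4. 5 ppages; refcounts: pp0:2 pp1:2 pp2:2 pp3:1 pp4:1
Op 8: read(P1, v1) -> 150. No state change.
Op 9: write(P1, v1, 146). refcount(pp2)=2>1 -> COPY to pp5. 6 ppages; refcounts: pp0:2 pp1:2 pp2:1 pp3:1 pp4:1 pp5:1
Op 10: write(P3, v1, 181). refcount(pp2)=1 -> write in place. 6 ppages; refcounts: pp0:2 pp1:2 pp2:1 pp3:1 pp4:1 pp5:1

yes yes yes yes no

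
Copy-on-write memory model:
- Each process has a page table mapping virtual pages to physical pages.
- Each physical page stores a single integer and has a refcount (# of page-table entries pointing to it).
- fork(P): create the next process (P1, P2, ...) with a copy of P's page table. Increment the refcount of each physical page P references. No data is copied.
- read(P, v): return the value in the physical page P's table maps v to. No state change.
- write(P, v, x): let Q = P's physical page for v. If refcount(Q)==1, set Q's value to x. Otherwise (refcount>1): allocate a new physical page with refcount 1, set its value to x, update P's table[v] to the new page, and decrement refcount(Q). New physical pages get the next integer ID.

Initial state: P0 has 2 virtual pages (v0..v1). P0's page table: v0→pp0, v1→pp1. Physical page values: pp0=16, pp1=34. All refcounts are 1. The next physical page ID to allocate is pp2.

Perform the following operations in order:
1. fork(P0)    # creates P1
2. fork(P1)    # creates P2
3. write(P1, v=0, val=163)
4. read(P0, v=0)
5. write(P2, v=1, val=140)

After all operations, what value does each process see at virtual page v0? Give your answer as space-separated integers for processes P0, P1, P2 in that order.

Answer: 16 163 16

Derivation:
Op 1: fork(P0) -> P1. 2 ppages; refcounts: pp0:2 pp1:2
Op 2: fork(P1) -> P2. 2 ppages; refcounts: pp0:3 pp1:3
Op 3: write(P1, v0, 163). refcount(pp0)=3>1 -> COPY to pp2. 3 ppages; refcounts: pp0:2 pp1:3 pp2:1
Op 4: read(P0, v0) -> 16. No state change.
Op 5: write(P2, v1, 140). refcount(pp1)=3>1 -> COPY to pp3. 4 ppages; refcounts: pp0:2 pp1:2 pp2:1 pp3:1
P0: v0 -> pp0 = 16
P1: v0 -> pp2 = 163
P2: v0 -> pp0 = 16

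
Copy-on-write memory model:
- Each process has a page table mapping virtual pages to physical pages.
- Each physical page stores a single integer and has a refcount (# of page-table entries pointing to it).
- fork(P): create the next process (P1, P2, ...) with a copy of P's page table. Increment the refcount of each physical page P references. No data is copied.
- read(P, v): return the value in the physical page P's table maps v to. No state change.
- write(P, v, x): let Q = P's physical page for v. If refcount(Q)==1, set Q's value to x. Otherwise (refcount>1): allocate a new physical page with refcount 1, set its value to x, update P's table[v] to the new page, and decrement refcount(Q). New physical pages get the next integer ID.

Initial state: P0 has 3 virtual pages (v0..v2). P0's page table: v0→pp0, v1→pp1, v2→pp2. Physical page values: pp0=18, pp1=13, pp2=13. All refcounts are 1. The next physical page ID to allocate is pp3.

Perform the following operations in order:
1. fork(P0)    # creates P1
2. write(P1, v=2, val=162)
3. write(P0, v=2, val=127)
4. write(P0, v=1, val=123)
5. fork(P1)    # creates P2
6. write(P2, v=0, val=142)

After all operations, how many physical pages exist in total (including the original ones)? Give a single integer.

Answer: 6

Derivation:
Op 1: fork(P0) -> P1. 3 ppages; refcounts: pp0:2 pp1:2 pp2:2
Op 2: write(P1, v2, 162). refcount(pp2)=2>1 -> COPY to pp3. 4 ppages; refcounts: pp0:2 pp1:2 pp2:1 pp3:1
Op 3: write(P0, v2, 127). refcount(pp2)=1 -> write in place. 4 ppages; refcounts: pp0:2 pp1:2 pp2:1 pp3:1
Op 4: write(P0, v1, 123). refcount(pp1)=2>1 -> COPY to pp4. 5 ppages; refcounts: pp0:2 pp1:1 pp2:1 pp3:1 pp4:1
Op 5: fork(P1) -> P2. 5 ppages; refcounts: pp0:3 pp1:2 pp2:1 pp3:2 pp4:1
Op 6: write(P2, v0, 142). refcount(pp0)=3>1 -> COPY to pp5. 6 ppages; refcounts: pp0:2 pp1:2 pp2:1 pp3:2 pp4:1 pp5:1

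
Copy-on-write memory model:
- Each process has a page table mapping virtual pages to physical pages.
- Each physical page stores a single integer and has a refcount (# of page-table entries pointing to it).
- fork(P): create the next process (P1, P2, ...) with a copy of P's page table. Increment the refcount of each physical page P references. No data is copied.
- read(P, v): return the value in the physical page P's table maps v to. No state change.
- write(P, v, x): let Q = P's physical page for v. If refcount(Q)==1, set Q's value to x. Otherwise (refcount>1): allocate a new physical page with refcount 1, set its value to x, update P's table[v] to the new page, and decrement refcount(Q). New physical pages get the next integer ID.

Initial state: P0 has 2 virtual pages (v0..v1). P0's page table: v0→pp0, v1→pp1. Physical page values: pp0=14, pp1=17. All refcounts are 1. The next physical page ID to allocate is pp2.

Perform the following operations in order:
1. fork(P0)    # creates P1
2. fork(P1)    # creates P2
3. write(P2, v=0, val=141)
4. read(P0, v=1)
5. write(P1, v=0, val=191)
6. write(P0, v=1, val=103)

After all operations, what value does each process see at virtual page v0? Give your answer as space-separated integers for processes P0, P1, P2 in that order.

Answer: 14 191 141

Derivation:
Op 1: fork(P0) -> P1. 2 ppages; refcounts: pp0:2 pp1:2
Op 2: fork(P1) -> P2. 2 ppages; refcounts: pp0:3 pp1:3
Op 3: write(P2, v0, 141). refcount(pp0)=3>1 -> COPY to pp2. 3 ppages; refcounts: pp0:2 pp1:3 pp2:1
Op 4: read(P0, v1) -> 17. No state change.
Op 5: write(P1, v0, 191). refcount(pp0)=2>1 -> COPY to pp3. 4 ppages; refcounts: pp0:1 pp1:3 pp2:1 pp3:1
Op 6: write(P0, v1, 103). refcount(pp1)=3>1 -> COPY to pp4. 5 ppages; refcounts: pp0:1 pp1:2 pp2:1 pp3:1 pp4:1
P0: v0 -> pp0 = 14
P1: v0 -> pp3 = 191
P2: v0 -> pp2 = 141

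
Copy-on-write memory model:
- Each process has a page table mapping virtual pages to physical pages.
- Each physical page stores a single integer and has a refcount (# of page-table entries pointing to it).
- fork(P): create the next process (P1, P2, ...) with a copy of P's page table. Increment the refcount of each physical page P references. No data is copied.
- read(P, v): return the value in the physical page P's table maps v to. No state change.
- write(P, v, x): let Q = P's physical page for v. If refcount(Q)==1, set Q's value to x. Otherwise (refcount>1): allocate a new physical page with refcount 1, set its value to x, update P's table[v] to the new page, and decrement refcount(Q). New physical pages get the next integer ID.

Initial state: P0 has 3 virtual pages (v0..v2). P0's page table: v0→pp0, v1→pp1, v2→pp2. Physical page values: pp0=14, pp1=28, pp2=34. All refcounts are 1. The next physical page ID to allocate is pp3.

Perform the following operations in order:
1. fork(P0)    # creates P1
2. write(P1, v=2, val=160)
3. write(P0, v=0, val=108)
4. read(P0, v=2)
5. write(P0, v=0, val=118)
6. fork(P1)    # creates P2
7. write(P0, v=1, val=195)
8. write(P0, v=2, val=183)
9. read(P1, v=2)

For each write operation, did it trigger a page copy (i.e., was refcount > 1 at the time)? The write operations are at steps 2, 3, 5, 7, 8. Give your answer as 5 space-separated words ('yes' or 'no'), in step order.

Op 1: fork(P0) -> P1. 3 ppages; refcounts: pp0:2 pp1:2 pp2:2
Op 2: write(P1, v2, 160). refcount(pp2)=2>1 -> COPY to pp3. 4 ppages; refcounts: pp0:2 pp1:2 pp2:1 pp3:1
Op 3: write(P0, v0, 108). refcount(pp0)=2>1 -> COPY to pp4. 5 ppages; refcounts: pp0:1 pp1:2 pp2:1 pp3:1 pp4:1
Op 4: read(P0, v2) -> 34. No state change.
Op 5: write(P0, v0, 118). refcount(pp4)=1 -> write in place. 5 ppages; refcounts: pp0:1 pp1:2 pp2:1 pp3:1 pp4:1
Op 6: fork(P1) -> P2. 5 ppages; refcounts: pp0:2 pp1:3 pp2:1 pp3:2 pp4:1
Op 7: write(P0, v1, 195). refcount(pp1)=3>1 -> COPY to pp5. 6 ppages; refcounts: pp0:2 pp1:2 pp2:1 pp3:2 pp4:1 pp5:1
Op 8: write(P0, v2, 183). refcount(pp2)=1 -> write in place. 6 ppages; refcounts: pp0:2 pp1:2 pp2:1 pp3:2 pp4:1 pp5:1
Op 9: read(P1, v2) -> 160. No state change.

yes yes no yes no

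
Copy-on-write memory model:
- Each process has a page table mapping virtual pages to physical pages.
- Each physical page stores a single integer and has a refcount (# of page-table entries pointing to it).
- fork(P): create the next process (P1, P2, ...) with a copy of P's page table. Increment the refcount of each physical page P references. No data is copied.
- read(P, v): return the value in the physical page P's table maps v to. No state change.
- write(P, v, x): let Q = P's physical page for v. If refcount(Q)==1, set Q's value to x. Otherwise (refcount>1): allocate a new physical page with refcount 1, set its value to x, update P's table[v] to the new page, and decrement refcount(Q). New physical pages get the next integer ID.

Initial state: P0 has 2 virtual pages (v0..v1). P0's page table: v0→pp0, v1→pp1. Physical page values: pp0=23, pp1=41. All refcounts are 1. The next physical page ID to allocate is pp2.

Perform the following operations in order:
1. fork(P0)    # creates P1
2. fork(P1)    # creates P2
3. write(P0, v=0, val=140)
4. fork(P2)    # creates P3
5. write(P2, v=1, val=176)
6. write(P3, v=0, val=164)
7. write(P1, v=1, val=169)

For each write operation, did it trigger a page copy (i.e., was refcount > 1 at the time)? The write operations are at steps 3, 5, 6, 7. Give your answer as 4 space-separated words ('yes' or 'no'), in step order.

Op 1: fork(P0) -> P1. 2 ppages; refcounts: pp0:2 pp1:2
Op 2: fork(P1) -> P2. 2 ppages; refcounts: pp0:3 pp1:3
Op 3: write(P0, v0, 140). refcount(pp0)=3>1 -> COPY to pp2. 3 ppages; refcounts: pp0:2 pp1:3 pp2:1
Op 4: fork(P2) -> P3. 3 ppages; refcounts: pp0:3 pp1:4 pp2:1
Op 5: write(P2, v1, 176). refcount(pp1)=4>1 -> COPY to pp3. 4 ppages; refcounts: pp0:3 pp1:3 pp2:1 pp3:1
Op 6: write(P3, v0, 164). refcount(pp0)=3>1 -> COPY to pp4. 5 ppages; refcounts: pp0:2 pp1:3 pp2:1 pp3:1 pp4:1
Op 7: write(P1, v1, 169). refcount(pp1)=3>1 -> COPY to pp5. 6 ppages; refcounts: pp0:2 pp1:2 pp2:1 pp3:1 pp4:1 pp5:1

yes yes yes yes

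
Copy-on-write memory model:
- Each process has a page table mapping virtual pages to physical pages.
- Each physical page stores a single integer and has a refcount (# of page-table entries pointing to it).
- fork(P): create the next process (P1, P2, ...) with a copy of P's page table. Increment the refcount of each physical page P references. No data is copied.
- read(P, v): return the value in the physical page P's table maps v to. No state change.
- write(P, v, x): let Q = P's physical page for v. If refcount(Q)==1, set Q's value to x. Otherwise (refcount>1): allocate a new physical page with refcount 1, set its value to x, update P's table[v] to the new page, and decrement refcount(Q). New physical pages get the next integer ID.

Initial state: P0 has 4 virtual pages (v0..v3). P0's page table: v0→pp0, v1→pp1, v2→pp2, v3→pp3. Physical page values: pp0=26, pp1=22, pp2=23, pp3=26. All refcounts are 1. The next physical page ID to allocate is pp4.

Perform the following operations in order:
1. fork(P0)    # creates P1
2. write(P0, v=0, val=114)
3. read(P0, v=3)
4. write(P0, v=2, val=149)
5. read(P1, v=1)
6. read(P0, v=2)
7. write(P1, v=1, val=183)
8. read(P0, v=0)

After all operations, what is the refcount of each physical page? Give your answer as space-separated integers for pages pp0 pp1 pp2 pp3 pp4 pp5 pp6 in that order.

Answer: 1 1 1 2 1 1 1

Derivation:
Op 1: fork(P0) -> P1. 4 ppages; refcounts: pp0:2 pp1:2 pp2:2 pp3:2
Op 2: write(P0, v0, 114). refcount(pp0)=2>1 -> COPY to pp4. 5 ppages; refcounts: pp0:1 pp1:2 pp2:2 pp3:2 pp4:1
Op 3: read(P0, v3) -> 26. No state change.
Op 4: write(P0, v2, 149). refcount(pp2)=2>1 -> COPY to pp5. 6 ppages; refcounts: pp0:1 pp1:2 pp2:1 pp3:2 pp4:1 pp5:1
Op 5: read(P1, v1) -> 22. No state change.
Op 6: read(P0, v2) -> 149. No state change.
Op 7: write(P1, v1, 183). refcount(pp1)=2>1 -> COPY to pp6. 7 ppages; refcounts: pp0:1 pp1:1 pp2:1 pp3:2 pp4:1 pp5:1 pp6:1
Op 8: read(P0, v0) -> 114. No state change.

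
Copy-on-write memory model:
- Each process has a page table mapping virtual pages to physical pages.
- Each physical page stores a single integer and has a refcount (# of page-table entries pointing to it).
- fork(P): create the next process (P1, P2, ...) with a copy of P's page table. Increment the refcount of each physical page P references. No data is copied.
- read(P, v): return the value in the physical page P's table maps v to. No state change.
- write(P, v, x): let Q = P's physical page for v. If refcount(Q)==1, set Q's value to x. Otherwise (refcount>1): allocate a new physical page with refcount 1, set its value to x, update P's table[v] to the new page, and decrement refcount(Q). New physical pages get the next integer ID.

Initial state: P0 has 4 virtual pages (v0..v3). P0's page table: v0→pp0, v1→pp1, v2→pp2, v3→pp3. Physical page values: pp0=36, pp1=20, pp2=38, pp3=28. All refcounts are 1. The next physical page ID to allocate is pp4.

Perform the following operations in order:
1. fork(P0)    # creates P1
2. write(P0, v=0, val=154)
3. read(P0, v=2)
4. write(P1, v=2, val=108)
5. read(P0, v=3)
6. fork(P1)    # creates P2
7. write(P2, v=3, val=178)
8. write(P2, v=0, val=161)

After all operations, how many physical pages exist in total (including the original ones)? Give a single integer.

Op 1: fork(P0) -> P1. 4 ppages; refcounts: pp0:2 pp1:2 pp2:2 pp3:2
Op 2: write(P0, v0, 154). refcount(pp0)=2>1 -> COPY to pp4. 5 ppages; refcounts: pp0:1 pp1:2 pp2:2 pp3:2 pp4:1
Op 3: read(P0, v2) -> 38. No state change.
Op 4: write(P1, v2, 108). refcount(pp2)=2>1 -> COPY to pp5. 6 ppages; refcounts: pp0:1 pp1:2 pp2:1 pp3:2 pp4:1 pp5:1
Op 5: read(P0, v3) -> 28. No state change.
Op 6: fork(P1) -> P2. 6 ppages; refcounts: pp0:2 pp1:3 pp2:1 pp3:3 pp4:1 pp5:2
Op 7: write(P2, v3, 178). refcount(pp3)=3>1 -> COPY to pp6. 7 ppages; refcounts: pp0:2 pp1:3 pp2:1 pp3:2 pp4:1 pp5:2 pp6:1
Op 8: write(P2, v0, 161). refcount(pp0)=2>1 -> COPY to pp7. 8 ppages; refcounts: pp0:1 pp1:3 pp2:1 pp3:2 pp4:1 pp5:2 pp6:1 pp7:1

Answer: 8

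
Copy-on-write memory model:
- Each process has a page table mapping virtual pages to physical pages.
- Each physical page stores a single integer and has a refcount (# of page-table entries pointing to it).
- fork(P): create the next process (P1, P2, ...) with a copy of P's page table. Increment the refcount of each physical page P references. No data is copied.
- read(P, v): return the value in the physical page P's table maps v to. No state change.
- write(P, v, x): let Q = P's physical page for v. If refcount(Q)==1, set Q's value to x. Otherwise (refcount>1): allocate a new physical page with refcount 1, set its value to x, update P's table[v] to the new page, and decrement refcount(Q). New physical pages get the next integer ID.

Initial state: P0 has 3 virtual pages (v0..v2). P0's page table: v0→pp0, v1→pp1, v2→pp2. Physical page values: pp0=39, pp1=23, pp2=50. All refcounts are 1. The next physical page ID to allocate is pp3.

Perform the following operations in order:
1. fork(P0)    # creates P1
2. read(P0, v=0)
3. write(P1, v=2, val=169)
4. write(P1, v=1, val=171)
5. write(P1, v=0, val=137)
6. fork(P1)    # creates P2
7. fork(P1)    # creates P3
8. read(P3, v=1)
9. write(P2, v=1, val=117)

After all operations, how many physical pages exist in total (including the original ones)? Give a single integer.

Op 1: fork(P0) -> P1. 3 ppages; refcounts: pp0:2 pp1:2 pp2:2
Op 2: read(P0, v0) -> 39. No state change.
Op 3: write(P1, v2, 169). refcount(pp2)=2>1 -> COPY to pp3. 4 ppages; refcounts: pp0:2 pp1:2 pp2:1 pp3:1
Op 4: write(P1, v1, 171). refcount(pp1)=2>1 -> COPY to pp4. 5 ppages; refcounts: pp0:2 pp1:1 pp2:1 pp3:1 pp4:1
Op 5: write(P1, v0, 137). refcount(pp0)=2>1 -> COPY to pp5. 6 ppages; refcounts: pp0:1 pp1:1 pp2:1 pp3:1 pp4:1 pp5:1
Op 6: fork(P1) -> P2. 6 ppages; refcounts: pp0:1 pp1:1 pp2:1 pp3:2 pp4:2 pp5:2
Op 7: fork(P1) -> P3. 6 ppages; refcounts: pp0:1 pp1:1 pp2:1 pp3:3 pp4:3 pp5:3
Op 8: read(P3, v1) -> 171. No state change.
Op 9: write(P2, v1, 117). refcount(pp4)=3>1 -> COPY to pp6. 7 ppages; refcounts: pp0:1 pp1:1 pp2:1 pp3:3 pp4:2 pp5:3 pp6:1

Answer: 7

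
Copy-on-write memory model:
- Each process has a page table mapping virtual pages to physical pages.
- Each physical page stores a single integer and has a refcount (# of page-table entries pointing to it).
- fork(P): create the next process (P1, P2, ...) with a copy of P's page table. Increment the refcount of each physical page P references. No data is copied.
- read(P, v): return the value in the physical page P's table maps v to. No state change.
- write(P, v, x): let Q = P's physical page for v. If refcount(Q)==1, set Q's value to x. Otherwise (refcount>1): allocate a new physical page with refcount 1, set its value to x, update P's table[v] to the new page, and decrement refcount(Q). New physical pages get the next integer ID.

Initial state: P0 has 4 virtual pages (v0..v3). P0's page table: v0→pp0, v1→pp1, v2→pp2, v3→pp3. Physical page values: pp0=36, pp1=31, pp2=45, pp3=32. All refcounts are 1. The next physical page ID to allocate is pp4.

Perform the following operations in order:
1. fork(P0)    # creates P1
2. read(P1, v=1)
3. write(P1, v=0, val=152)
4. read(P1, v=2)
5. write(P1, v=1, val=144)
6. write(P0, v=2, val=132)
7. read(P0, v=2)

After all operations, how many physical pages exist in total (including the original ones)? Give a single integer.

Op 1: fork(P0) -> P1. 4 ppages; refcounts: pp0:2 pp1:2 pp2:2 pp3:2
Op 2: read(P1, v1) -> 31. No state change.
Op 3: write(P1, v0, 152). refcount(pp0)=2>1 -> COPY to pp4. 5 ppages; refcounts: pp0:1 pp1:2 pp2:2 pp3:2 pp4:1
Op 4: read(P1, v2) -> 45. No state change.
Op 5: write(P1, v1, 144). refcount(pp1)=2>1 -> COPY to pp5. 6 ppages; refcounts: pp0:1 pp1:1 pp2:2 pp3:2 pp4:1 pp5:1
Op 6: write(P0, v2, 132). refcount(pp2)=2>1 -> COPY to pp6. 7 ppages; refcounts: pp0:1 pp1:1 pp2:1 pp3:2 pp4:1 pp5:1 pp6:1
Op 7: read(P0, v2) -> 132. No state change.

Answer: 7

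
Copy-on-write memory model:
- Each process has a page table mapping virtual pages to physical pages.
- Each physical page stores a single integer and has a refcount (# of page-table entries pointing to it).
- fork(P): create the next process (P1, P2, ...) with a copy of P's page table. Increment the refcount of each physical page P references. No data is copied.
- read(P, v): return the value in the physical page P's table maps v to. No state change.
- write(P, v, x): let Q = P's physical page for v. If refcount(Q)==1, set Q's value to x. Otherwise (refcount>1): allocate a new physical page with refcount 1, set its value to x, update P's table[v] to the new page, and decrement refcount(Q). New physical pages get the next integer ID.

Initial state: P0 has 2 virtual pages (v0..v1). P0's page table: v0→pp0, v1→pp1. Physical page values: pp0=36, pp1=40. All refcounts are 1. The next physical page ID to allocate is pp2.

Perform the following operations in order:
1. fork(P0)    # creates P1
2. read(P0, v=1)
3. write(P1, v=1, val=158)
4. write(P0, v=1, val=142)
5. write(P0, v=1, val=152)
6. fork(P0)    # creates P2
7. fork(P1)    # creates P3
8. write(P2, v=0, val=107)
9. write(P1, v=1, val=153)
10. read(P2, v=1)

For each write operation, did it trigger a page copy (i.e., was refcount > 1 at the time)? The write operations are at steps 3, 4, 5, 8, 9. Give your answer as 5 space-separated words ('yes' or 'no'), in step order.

Op 1: fork(P0) -> P1. 2 ppages; refcounts: pp0:2 pp1:2
Op 2: read(P0, v1) -> 40. No state change.
Op 3: write(P1, v1, 158). refcount(pp1)=2>1 -> COPY to pp2. 3 ppages; refcounts: pp0:2 pp1:1 pp2:1
Op 4: write(P0, v1, 142). refcount(pp1)=1 -> write in place. 3 ppages; refcounts: pp0:2 pp1:1 pp2:1
Op 5: write(P0, v1, 152). refcount(pp1)=1 -> write in place. 3 ppages; refcounts: pp0:2 pp1:1 pp2:1
Op 6: fork(P0) -> P2. 3 ppages; refcounts: pp0:3 pp1:2 pp2:1
Op 7: fork(P1) -> P3. 3 ppages; refcounts: pp0:4 pp1:2 pp2:2
Op 8: write(P2, v0, 107). refcount(pp0)=4>1 -> COPY to pp3. 4 ppages; refcounts: pp0:3 pp1:2 pp2:2 pp3:1
Op 9: write(P1, v1, 153). refcount(pp2)=2>1 -> COPY to pp4. 5 ppages; refcounts: pp0:3 pp1:2 pp2:1 pp3:1 pp4:1
Op 10: read(P2, v1) -> 152. No state change.

yes no no yes yes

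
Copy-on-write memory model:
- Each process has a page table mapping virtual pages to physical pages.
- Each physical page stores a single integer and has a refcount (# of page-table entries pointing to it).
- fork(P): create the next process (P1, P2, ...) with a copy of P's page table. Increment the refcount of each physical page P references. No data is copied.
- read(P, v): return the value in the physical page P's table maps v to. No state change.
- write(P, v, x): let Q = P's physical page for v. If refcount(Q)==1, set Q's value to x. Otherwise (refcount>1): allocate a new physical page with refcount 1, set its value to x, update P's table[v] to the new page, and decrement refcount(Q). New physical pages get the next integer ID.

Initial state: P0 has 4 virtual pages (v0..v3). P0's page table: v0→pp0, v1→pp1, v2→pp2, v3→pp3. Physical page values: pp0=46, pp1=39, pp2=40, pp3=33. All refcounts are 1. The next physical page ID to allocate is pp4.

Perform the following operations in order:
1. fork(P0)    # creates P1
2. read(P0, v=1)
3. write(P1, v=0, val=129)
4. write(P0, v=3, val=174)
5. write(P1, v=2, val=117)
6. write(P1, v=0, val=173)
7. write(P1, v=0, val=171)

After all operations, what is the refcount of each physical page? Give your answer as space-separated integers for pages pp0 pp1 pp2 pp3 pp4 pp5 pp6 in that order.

Answer: 1 2 1 1 1 1 1

Derivation:
Op 1: fork(P0) -> P1. 4 ppages; refcounts: pp0:2 pp1:2 pp2:2 pp3:2
Op 2: read(P0, v1) -> 39. No state change.
Op 3: write(P1, v0, 129). refcount(pp0)=2>1 -> COPY to pp4. 5 ppages; refcounts: pp0:1 pp1:2 pp2:2 pp3:2 pp4:1
Op 4: write(P0, v3, 174). refcount(pp3)=2>1 -> COPY to pp5. 6 ppages; refcounts: pp0:1 pp1:2 pp2:2 pp3:1 pp4:1 pp5:1
Op 5: write(P1, v2, 117). refcount(pp2)=2>1 -> COPY to pp6. 7 ppages; refcounts: pp0:1 pp1:2 pp2:1 pp3:1 pp4:1 pp5:1 pp6:1
Op 6: write(P1, v0, 173). refcount(pp4)=1 -> write in place. 7 ppages; refcounts: pp0:1 pp1:2 pp2:1 pp3:1 pp4:1 pp5:1 pp6:1
Op 7: write(P1, v0, 171). refcount(pp4)=1 -> write in place. 7 ppages; refcounts: pp0:1 pp1:2 pp2:1 pp3:1 pp4:1 pp5:1 pp6:1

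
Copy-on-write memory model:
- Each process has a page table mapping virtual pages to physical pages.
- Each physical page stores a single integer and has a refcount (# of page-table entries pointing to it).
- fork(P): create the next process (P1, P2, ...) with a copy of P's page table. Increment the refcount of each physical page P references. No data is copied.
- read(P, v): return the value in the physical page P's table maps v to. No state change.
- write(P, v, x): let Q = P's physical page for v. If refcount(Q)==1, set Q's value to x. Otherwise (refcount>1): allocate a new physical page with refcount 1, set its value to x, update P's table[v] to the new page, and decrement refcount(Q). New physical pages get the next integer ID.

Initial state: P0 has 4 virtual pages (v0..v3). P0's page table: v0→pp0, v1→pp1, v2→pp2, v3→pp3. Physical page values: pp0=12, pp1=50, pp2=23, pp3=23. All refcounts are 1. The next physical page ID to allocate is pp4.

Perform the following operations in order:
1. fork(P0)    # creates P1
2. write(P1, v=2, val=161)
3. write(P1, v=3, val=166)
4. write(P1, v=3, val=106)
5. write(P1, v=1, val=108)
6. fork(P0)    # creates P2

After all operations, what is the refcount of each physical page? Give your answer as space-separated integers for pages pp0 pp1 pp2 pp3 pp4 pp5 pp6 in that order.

Answer: 3 2 2 2 1 1 1

Derivation:
Op 1: fork(P0) -> P1. 4 ppages; refcounts: pp0:2 pp1:2 pp2:2 pp3:2
Op 2: write(P1, v2, 161). refcount(pp2)=2>1 -> COPY to pp4. 5 ppages; refcounts: pp0:2 pp1:2 pp2:1 pp3:2 pp4:1
Op 3: write(P1, v3, 166). refcount(pp3)=2>1 -> COPY to pp5. 6 ppages; refcounts: pp0:2 pp1:2 pp2:1 pp3:1 pp4:1 pp5:1
Op 4: write(P1, v3, 106). refcount(pp5)=1 -> write in place. 6 ppages; refcounts: pp0:2 pp1:2 pp2:1 pp3:1 pp4:1 pp5:1
Op 5: write(P1, v1, 108). refcount(pp1)=2>1 -> COPY to pp6. 7 ppages; refcounts: pp0:2 pp1:1 pp2:1 pp3:1 pp4:1 pp5:1 pp6:1
Op 6: fork(P0) -> P2. 7 ppages; refcounts: pp0:3 pp1:2 pp2:2 pp3:2 pp4:1 pp5:1 pp6:1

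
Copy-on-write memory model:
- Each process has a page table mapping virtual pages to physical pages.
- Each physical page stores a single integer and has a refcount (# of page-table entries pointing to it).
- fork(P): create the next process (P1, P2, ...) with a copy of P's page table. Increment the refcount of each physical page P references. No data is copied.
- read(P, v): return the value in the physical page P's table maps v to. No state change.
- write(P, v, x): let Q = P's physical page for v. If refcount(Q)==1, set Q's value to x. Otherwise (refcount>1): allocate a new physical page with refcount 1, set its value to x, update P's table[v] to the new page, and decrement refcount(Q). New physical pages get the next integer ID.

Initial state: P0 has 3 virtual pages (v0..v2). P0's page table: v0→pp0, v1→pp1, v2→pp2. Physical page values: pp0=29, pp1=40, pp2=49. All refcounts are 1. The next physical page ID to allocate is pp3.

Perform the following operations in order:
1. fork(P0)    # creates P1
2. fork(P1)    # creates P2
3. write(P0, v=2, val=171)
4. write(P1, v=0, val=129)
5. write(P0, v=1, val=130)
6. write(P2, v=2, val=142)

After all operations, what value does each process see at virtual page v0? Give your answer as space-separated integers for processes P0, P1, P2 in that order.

Answer: 29 129 29

Derivation:
Op 1: fork(P0) -> P1. 3 ppages; refcounts: pp0:2 pp1:2 pp2:2
Op 2: fork(P1) -> P2. 3 ppages; refcounts: pp0:3 pp1:3 pp2:3
Op 3: write(P0, v2, 171). refcount(pp2)=3>1 -> COPY to pp3. 4 ppages; refcounts: pp0:3 pp1:3 pp2:2 pp3:1
Op 4: write(P1, v0, 129). refcount(pp0)=3>1 -> COPY to pp4. 5 ppages; refcounts: pp0:2 pp1:3 pp2:2 pp3:1 pp4:1
Op 5: write(P0, v1, 130). refcount(pp1)=3>1 -> COPY to pp5. 6 ppages; refcounts: pp0:2 pp1:2 pp2:2 pp3:1 pp4:1 pp5:1
Op 6: write(P2, v2, 142). refcount(pp2)=2>1 -> COPY to pp6. 7 ppages; refcounts: pp0:2 pp1:2 pp2:1 pp3:1 pp4:1 pp5:1 pp6:1
P0: v0 -> pp0 = 29
P1: v0 -> pp4 = 129
P2: v0 -> pp0 = 29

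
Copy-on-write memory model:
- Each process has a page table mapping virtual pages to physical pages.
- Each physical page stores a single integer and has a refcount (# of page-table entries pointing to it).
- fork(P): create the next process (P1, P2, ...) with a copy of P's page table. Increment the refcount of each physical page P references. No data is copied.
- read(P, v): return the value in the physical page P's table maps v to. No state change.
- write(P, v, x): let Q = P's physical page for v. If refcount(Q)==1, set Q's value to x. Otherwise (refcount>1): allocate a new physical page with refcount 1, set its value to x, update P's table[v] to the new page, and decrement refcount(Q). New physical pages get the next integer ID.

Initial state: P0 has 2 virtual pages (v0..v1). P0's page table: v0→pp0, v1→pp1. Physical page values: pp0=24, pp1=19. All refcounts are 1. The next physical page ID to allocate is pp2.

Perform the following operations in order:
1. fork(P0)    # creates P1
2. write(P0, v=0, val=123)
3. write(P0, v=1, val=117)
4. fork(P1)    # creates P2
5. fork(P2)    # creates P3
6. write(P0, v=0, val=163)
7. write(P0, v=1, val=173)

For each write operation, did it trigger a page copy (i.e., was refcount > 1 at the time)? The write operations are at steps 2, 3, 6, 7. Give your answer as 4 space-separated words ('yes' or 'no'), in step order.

Op 1: fork(P0) -> P1. 2 ppages; refcounts: pp0:2 pp1:2
Op 2: write(P0, v0, 123). refcount(pp0)=2>1 -> COPY to pp2. 3 ppages; refcounts: pp0:1 pp1:2 pp2:1
Op 3: write(P0, v1, 117). refcount(pp1)=2>1 -> COPY to pp3. 4 ppages; refcounts: pp0:1 pp1:1 pp2:1 pp3:1
Op 4: fork(P1) -> P2. 4 ppages; refcounts: pp0:2 pp1:2 pp2:1 pp3:1
Op 5: fork(P2) -> P3. 4 ppages; refcounts: pp0:3 pp1:3 pp2:1 pp3:1
Op 6: write(P0, v0, 163). refcount(pp2)=1 -> write in place. 4 ppages; refcounts: pp0:3 pp1:3 pp2:1 pp3:1
Op 7: write(P0, v1, 173). refcount(pp3)=1 -> write in place. 4 ppages; refcounts: pp0:3 pp1:3 pp2:1 pp3:1

yes yes no no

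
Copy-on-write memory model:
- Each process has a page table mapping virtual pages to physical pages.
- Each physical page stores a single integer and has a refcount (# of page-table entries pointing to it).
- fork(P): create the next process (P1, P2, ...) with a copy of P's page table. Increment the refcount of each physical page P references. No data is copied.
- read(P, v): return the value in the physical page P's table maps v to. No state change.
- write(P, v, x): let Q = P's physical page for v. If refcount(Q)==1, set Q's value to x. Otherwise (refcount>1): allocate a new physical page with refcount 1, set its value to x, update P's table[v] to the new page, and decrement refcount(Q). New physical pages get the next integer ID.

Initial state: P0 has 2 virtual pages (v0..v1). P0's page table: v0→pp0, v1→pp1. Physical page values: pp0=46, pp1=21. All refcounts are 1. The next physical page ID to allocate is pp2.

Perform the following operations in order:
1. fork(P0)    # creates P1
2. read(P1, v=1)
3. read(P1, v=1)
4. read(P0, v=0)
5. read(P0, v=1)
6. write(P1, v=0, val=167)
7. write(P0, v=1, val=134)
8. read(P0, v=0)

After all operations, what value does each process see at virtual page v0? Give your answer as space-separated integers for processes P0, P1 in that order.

Answer: 46 167

Derivation:
Op 1: fork(P0) -> P1. 2 ppages; refcounts: pp0:2 pp1:2
Op 2: read(P1, v1) -> 21. No state change.
Op 3: read(P1, v1) -> 21. No state change.
Op 4: read(P0, v0) -> 46. No state change.
Op 5: read(P0, v1) -> 21. No state change.
Op 6: write(P1, v0, 167). refcount(pp0)=2>1 -> COPY to pp2. 3 ppages; refcounts: pp0:1 pp1:2 pp2:1
Op 7: write(P0, v1, 134). refcount(pp1)=2>1 -> COPY to pp3. 4 ppages; refcounts: pp0:1 pp1:1 pp2:1 pp3:1
Op 8: read(P0, v0) -> 46. No state change.
P0: v0 -> pp0 = 46
P1: v0 -> pp2 = 167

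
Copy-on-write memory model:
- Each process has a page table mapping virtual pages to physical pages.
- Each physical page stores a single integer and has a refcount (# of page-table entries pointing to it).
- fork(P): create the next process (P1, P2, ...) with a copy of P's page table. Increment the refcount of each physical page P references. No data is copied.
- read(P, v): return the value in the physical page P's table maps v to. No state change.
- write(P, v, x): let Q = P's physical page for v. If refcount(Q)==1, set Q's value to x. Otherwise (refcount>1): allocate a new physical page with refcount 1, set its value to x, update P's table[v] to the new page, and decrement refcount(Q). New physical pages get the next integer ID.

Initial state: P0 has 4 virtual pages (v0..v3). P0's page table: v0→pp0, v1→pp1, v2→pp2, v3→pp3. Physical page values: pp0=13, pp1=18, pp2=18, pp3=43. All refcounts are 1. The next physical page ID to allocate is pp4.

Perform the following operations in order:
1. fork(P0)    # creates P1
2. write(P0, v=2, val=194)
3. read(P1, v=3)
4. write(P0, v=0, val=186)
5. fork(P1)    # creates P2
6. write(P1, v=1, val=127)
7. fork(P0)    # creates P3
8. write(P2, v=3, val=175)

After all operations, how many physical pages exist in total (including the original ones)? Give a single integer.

Op 1: fork(P0) -> P1. 4 ppages; refcounts: pp0:2 pp1:2 pp2:2 pp3:2
Op 2: write(P0, v2, 194). refcount(pp2)=2>1 -> COPY to pp4. 5 ppages; refcounts: pp0:2 pp1:2 pp2:1 pp3:2 pp4:1
Op 3: read(P1, v3) -> 43. No state change.
Op 4: write(P0, v0, 186). refcount(pp0)=2>1 -> COPY to pp5. 6 ppages; refcounts: pp0:1 pp1:2 pp2:1 pp3:2 pp4:1 pp5:1
Op 5: fork(P1) -> P2. 6 ppages; refcounts: pp0:2 pp1:3 pp2:2 pp3:3 pp4:1 pp5:1
Op 6: write(P1, v1, 127). refcount(pp1)=3>1 -> COPY to pp6. 7 ppages; refcounts: pp0:2 pp1:2 pp2:2 pp3:3 pp4:1 pp5:1 pp6:1
Op 7: fork(P0) -> P3. 7 ppages; refcounts: pp0:2 pp1:3 pp2:2 pp3:4 pp4:2 pp5:2 pp6:1
Op 8: write(P2, v3, 175). refcount(pp3)=4>1 -> COPY to pp7. 8 ppages; refcounts: pp0:2 pp1:3 pp2:2 pp3:3 pp4:2 pp5:2 pp6:1 pp7:1

Answer: 8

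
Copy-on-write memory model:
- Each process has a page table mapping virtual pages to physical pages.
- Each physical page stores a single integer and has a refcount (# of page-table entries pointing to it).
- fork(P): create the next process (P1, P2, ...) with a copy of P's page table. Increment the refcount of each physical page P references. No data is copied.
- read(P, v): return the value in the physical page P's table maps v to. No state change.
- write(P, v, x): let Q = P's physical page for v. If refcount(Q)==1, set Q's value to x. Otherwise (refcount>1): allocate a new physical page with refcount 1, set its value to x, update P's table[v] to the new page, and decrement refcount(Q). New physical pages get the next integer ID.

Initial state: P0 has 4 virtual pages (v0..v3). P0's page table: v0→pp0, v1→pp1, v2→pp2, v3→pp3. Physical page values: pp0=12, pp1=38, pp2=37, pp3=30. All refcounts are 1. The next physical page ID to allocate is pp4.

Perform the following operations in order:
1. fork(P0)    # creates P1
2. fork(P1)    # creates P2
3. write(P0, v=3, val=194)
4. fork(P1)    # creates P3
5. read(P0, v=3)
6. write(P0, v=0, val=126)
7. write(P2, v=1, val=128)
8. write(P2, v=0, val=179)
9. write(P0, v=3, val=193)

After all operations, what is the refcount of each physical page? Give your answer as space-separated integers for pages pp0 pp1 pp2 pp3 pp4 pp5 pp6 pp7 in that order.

Op 1: fork(P0) -> P1. 4 ppages; refcounts: pp0:2 pp1:2 pp2:2 pp3:2
Op 2: fork(P1) -> P2. 4 ppages; refcounts: pp0:3 pp1:3 pp2:3 pp3:3
Op 3: write(P0, v3, 194). refcount(pp3)=3>1 -> COPY to pp4. 5 ppages; refcounts: pp0:3 pp1:3 pp2:3 pp3:2 pp4:1
Op 4: fork(P1) -> P3. 5 ppages; refcounts: pp0:4 pp1:4 pp2:4 pp3:3 pp4:1
Op 5: read(P0, v3) -> 194. No state change.
Op 6: write(P0, v0, 126). refcount(pp0)=4>1 -> COPY to pp5. 6 ppages; refcounts: pp0:3 pp1:4 pp2:4 pp3:3 pp4:1 pp5:1
Op 7: write(P2, v1, 128). refcount(pp1)=4>1 -> COPY to pp6. 7 ppages; refcounts: pp0:3 pp1:3 pp2:4 pp3:3 pp4:1 pp5:1 pp6:1
Op 8: write(P2, v0, 179). refcount(pp0)=3>1 -> COPY to pp7. 8 ppages; refcounts: pp0:2 pp1:3 pp2:4 pp3:3 pp4:1 pp5:1 pp6:1 pp7:1
Op 9: write(P0, v3, 193). refcount(pp4)=1 -> write in place. 8 ppages; refcounts: pp0:2 pp1:3 pp2:4 pp3:3 pp4:1 pp5:1 pp6:1 pp7:1

Answer: 2 3 4 3 1 1 1 1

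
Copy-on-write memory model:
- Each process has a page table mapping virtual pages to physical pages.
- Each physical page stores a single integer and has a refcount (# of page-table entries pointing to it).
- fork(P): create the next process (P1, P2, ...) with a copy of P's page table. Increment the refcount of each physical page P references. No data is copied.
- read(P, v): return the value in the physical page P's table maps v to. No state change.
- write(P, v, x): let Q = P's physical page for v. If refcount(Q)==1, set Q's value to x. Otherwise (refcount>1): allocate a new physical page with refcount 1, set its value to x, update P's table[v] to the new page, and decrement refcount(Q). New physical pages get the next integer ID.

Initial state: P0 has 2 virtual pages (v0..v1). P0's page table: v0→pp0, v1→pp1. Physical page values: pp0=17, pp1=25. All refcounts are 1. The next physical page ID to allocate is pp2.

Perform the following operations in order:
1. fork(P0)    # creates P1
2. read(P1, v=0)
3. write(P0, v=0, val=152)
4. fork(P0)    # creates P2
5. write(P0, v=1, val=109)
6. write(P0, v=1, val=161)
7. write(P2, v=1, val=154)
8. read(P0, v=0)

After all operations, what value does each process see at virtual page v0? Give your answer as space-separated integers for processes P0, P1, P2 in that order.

Op 1: fork(P0) -> P1. 2 ppages; refcounts: pp0:2 pp1:2
Op 2: read(P1, v0) -> 17. No state change.
Op 3: write(P0, v0, 152). refcount(pp0)=2>1 -> COPY to pp2. 3 ppages; refcounts: pp0:1 pp1:2 pp2:1
Op 4: fork(P0) -> P2. 3 ppages; refcounts: pp0:1 pp1:3 pp2:2
Op 5: write(P0, v1, 109). refcount(pp1)=3>1 -> COPY to pp3. 4 ppages; refcounts: pp0:1 pp1:2 pp2:2 pp3:1
Op 6: write(P0, v1, 161). refcount(pp3)=1 -> write in place. 4 ppages; refcounts: pp0:1 pp1:2 pp2:2 pp3:1
Op 7: write(P2, v1, 154). refcount(pp1)=2>1 -> COPY to pp4. 5 ppages; refcounts: pp0:1 pp1:1 pp2:2 pp3:1 pp4:1
Op 8: read(P0, v0) -> 152. No state change.
P0: v0 -> pp2 = 152
P1: v0 -> pp0 = 17
P2: v0 -> pp2 = 152

Answer: 152 17 152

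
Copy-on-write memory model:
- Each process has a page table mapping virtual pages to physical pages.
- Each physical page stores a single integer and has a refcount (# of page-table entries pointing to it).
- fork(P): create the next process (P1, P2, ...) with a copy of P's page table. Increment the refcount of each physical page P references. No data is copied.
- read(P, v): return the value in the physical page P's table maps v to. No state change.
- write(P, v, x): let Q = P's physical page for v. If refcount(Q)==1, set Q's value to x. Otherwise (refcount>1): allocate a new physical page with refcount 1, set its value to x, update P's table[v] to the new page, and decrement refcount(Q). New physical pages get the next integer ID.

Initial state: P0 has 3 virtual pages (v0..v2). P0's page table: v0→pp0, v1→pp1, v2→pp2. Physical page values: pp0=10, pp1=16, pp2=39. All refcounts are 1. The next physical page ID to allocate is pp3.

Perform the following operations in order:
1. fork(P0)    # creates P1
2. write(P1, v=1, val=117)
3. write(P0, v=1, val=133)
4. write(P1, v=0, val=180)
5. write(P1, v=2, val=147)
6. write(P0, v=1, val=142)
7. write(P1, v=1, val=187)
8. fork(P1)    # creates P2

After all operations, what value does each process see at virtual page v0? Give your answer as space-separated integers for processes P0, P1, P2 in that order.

Op 1: fork(P0) -> P1. 3 ppages; refcounts: pp0:2 pp1:2 pp2:2
Op 2: write(P1, v1, 117). refcount(pp1)=2>1 -> COPY to pp3. 4 ppages; refcounts: pp0:2 pp1:1 pp2:2 pp3:1
Op 3: write(P0, v1, 133). refcount(pp1)=1 -> write in place. 4 ppages; refcounts: pp0:2 pp1:1 pp2:2 pp3:1
Op 4: write(P1, v0, 180). refcount(pp0)=2>1 -> COPY to pp4. 5 ppages; refcounts: pp0:1 pp1:1 pp2:2 pp3:1 pp4:1
Op 5: write(P1, v2, 147). refcount(pp2)=2>1 -> COPY to pp5. 6 ppages; refcounts: pp0:1 pp1:1 pp2:1 pp3:1 pp4:1 pp5:1
Op 6: write(P0, v1, 142). refcount(pp1)=1 -> write in place. 6 ppages; refcounts: pp0:1 pp1:1 pp2:1 pp3:1 pp4:1 pp5:1
Op 7: write(P1, v1, 187). refcount(pp3)=1 -> write in place. 6 ppages; refcounts: pp0:1 pp1:1 pp2:1 pp3:1 pp4:1 pp5:1
Op 8: fork(P1) -> P2. 6 ppages; refcounts: pp0:1 pp1:1 pp2:1 pp3:2 pp4:2 pp5:2
P0: v0 -> pp0 = 10
P1: v0 -> pp4 = 180
P2: v0 -> pp4 = 180

Answer: 10 180 180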